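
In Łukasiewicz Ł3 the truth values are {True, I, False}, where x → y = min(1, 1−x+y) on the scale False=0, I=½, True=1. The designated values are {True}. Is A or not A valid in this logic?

No

Countermodel: A=I gives I, which is not designated.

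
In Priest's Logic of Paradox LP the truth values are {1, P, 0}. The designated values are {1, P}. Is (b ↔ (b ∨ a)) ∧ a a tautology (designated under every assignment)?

No

Countermodel: b=1, a=0 gives 0, which is not designated.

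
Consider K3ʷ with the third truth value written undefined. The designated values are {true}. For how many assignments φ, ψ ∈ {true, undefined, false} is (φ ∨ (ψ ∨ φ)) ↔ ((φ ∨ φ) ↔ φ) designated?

3

Designated under: (φ=true, ψ=true); (φ=true, ψ=false); (φ=false, ψ=true).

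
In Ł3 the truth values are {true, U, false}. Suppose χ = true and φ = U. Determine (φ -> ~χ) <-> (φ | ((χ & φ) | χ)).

~χ = ~true = false
φ -> ~χ = U -> false = U  [min(1, 1−½+0)]
χ & φ = true & U = U
(χ & φ) | χ = U | true = true
φ | ((χ & φ) | χ) = U | true = true
(φ -> ~χ) <-> (φ | ((χ & φ) | χ)) = U <-> true = U

U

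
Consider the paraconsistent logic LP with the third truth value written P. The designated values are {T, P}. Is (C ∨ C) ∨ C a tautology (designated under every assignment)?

No

Countermodel: C=F gives F, which is not designated.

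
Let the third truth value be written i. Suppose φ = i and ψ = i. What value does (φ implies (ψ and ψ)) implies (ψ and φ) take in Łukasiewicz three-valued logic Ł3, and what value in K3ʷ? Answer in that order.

i; i

In Łukasiewicz three-valued logic Ł3: ψ and ψ = i and i = i
φ implies (ψ and ψ) = i implies i = True
ψ and φ = i and i = i
(φ implies (ψ and ψ)) implies (ψ and φ) = True implies i = i
In K3ʷ: ψ and ψ = i and i = i
φ implies (ψ and ψ) = i implies i = i
ψ and φ = i and i = i
(φ implies (ψ and ψ)) implies (ψ and φ) = i implies i = i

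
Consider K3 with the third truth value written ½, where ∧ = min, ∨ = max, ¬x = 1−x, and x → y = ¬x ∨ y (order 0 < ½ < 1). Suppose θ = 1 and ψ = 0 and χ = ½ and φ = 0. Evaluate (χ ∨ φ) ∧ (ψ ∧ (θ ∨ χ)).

0

χ ∨ φ = ½ ∨ 0 = ½
θ ∨ χ = 1 ∨ ½ = 1
ψ ∧ (θ ∨ χ) = 0 ∧ 1 = 0
(χ ∨ φ) ∧ (ψ ∧ (θ ∨ χ)) = ½ ∧ 0 = 0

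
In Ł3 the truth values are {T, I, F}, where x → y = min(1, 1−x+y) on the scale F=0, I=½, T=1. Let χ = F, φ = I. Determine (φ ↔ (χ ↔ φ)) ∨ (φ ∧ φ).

T

χ ↔ φ = F ↔ I = I  [1 − |0−½|]
φ ↔ (χ ↔ φ) = I ↔ I = T
φ ∧ φ = I ∧ I = I
(φ ↔ (χ ↔ φ)) ∨ (φ ∧ φ) = T ∨ I = T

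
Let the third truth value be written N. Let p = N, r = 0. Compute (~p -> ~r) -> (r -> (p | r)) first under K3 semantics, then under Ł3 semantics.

1; 1

In K3: ~p = ~N = N
~r = ~0 = 1
~p -> ~r = N -> 1 = 1  [~N | 1]
p | r = N | 0 = N
r -> (p | r) = 0 -> N = 1
(~p -> ~r) -> (r -> (p | r)) = 1 -> 1 = 1
In Ł3: ~p = ~N = N
~r = ~0 = 1
~p -> ~r = N -> 1 = 1
p | r = N | 0 = N
r -> (p | r) = 0 -> N = 1
(~p -> ~r) -> (r -> (p | r)) = 1 -> 1 = 1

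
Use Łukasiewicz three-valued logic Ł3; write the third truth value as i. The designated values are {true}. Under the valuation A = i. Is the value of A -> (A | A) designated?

A | A = i | i = i
A -> (A | A) = i -> i = true
true ∈ {true}.

Yes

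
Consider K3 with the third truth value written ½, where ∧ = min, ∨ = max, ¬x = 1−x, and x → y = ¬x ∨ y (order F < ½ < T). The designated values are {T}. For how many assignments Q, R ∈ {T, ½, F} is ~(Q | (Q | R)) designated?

1

Designated under: (Q=F, R=F).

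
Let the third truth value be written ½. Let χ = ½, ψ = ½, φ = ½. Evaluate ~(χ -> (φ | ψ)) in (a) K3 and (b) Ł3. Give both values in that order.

In K3: φ | ψ = ½ | ½ = ½
χ -> (φ | ψ) = ½ -> ½ = ½  [~½ | ½]
~(χ -> (φ | ψ)) = ~½ = ½
In Ł3: φ | ψ = ½ | ½ = ½
χ -> (φ | ψ) = ½ -> ½ = T  [min(1, 1−½+½)]
~(χ -> (φ | ψ)) = ~T = F
They differ because K3 and Ł3 treat ½ differently under implication.

½; F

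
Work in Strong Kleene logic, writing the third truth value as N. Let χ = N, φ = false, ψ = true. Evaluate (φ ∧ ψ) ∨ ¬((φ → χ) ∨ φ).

false

φ ∧ ψ = false ∧ true = false
φ → χ = false → N = true
(φ → χ) ∨ φ = true ∨ false = true
¬((φ → χ) ∨ φ) = ¬true = false
(φ ∧ ψ) ∨ ¬((φ → χ) ∨ φ) = false ∨ false = false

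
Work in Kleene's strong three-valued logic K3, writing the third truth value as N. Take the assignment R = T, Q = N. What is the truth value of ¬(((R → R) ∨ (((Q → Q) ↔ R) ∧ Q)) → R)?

F

R → R = T → T = T
Q → Q = N → N = N
(Q → Q) ↔ R = N ↔ T = N
((Q → Q) ↔ R) ∧ Q = N ∧ N = N
(R → R) ∨ (((Q → Q) ↔ R) ∧ Q) = T ∨ N = T
((R → R) ∨ (((Q → Q) ↔ R) ∧ Q)) → R = T → T = T
¬(((R → R) ∨ (((Q → Q) ↔ R) ∧ Q)) → R) = ¬T = F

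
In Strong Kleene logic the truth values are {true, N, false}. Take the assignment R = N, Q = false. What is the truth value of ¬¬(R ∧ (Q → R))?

Q → R = false → N = true
R ∧ (Q → R) = N ∧ true = N
¬(R ∧ (Q → R)) = ¬N = N
¬¬(R ∧ (Q → R)) = ¬N = N

N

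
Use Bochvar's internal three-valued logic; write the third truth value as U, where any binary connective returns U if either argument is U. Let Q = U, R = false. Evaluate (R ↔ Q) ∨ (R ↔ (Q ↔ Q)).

U

R ↔ Q = false ↔ U = U
Q ↔ Q = U ↔ U = U
R ↔ (Q ↔ Q) = false ↔ U = U
(R ↔ Q) ∨ (R ↔ (Q ↔ Q)) = U ∨ U = U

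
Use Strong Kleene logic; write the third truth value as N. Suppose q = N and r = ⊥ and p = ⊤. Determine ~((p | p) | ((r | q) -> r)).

p | p = ⊤ | ⊤ = ⊤
r | q = ⊥ | N = N
(r | q) -> r = N -> ⊥ = N  [~N | ⊥]
(p | p) | ((r | q) -> r) = ⊤ | N = ⊤
~((p | p) | ((r | q) -> r)) = ~⊤ = ⊥

⊥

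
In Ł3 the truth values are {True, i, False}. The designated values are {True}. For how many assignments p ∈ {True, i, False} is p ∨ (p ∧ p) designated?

p=True: True ✓
p=i: i ·
p=False: False ·

1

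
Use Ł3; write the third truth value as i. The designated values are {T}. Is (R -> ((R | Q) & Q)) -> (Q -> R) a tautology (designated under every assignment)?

No

Countermodel: R=i, Q=T gives i, which is not designated.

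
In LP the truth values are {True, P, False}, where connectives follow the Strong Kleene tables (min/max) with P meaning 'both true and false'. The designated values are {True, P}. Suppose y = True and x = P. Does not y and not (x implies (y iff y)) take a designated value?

No

not y = not True = False
y iff y = True iff True = True
x implies (y iff y) = P implies True = True
not (x implies (y iff y)) = not True = False
not y and not (x implies (y iff y)) = False and False = False
False ∉ {True, P}.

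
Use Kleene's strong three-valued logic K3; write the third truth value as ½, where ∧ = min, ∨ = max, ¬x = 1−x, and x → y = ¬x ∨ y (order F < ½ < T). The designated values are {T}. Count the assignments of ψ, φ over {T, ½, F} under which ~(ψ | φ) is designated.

Designated under: (ψ=F, φ=F).

1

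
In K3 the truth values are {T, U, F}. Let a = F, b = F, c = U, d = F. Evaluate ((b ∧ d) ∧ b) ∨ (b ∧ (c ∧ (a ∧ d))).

b ∧ d = F ∧ F = F
(b ∧ d) ∧ b = F ∧ F = F
a ∧ d = F ∧ F = F
c ∧ (a ∧ d) = U ∧ F = F
b ∧ (c ∧ (a ∧ d)) = F ∧ F = F
((b ∧ d) ∧ b) ∨ (b ∧ (c ∧ (a ∧ d))) = F ∨ F = F

F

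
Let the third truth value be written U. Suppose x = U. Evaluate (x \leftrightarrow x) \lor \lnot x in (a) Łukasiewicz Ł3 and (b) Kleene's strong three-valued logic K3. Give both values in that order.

In Łukasiewicz Ł3: x \leftrightarrow x = U \leftrightarrow U = true  [1 − |½−½|]
\lnot x = \lnot U = U
(x \leftrightarrow x) \lor \lnot x = true \lor U = true
In Kleene's strong three-valued logic K3: x \leftrightarrow x = U \leftrightarrow U = U
\lnot x = \lnot U = U
(x \leftrightarrow x) \lor \lnot x = U \lor U = U
They differ because Łukasiewicz Ł3 and Kleene's strong three-valued logic K3 treat U differently under implication.

true; U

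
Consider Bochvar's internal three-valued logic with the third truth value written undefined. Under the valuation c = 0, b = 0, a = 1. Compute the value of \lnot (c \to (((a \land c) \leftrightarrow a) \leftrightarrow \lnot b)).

a \land c = 1 \land 0 = 0
(a \land c) \leftrightarrow a = 0 \leftrightarrow 1 = 0
\lnot b = \lnot 0 = 1
((a \land c) \leftrightarrow a) \leftrightarrow \lnot b = 0 \leftrightarrow 1 = 0
c \to (((a \land c) \leftrightarrow a) \leftrightarrow \lnot b) = 0 \to 0 = 1
\lnot (c \to (((a \land c) \leftrightarrow a) \leftrightarrow \lnot b)) = \lnot 1 = 0

0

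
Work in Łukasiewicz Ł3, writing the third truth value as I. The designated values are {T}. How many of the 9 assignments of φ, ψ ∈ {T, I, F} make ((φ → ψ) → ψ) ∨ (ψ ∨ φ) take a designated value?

5

Of the 9 assignments, 5 give a value in {T}.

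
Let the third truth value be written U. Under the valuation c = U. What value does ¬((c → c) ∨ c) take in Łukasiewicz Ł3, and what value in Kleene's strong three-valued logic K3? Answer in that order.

In Łukasiewicz Ł3: c → c = U → U = T  [min(1, 1−½+½)]
(c → c) ∨ c = T ∨ U = T
¬((c → c) ∨ c) = ¬T = F
In Kleene's strong three-valued logic K3: c → c = U → U = U  [¬U ∨ U]
(c → c) ∨ c = U ∨ U = U
¬((c → c) ∨ c) = ¬U = U
They differ because Łukasiewicz Ł3 and Kleene's strong three-valued logic K3 treat U differently under implication.

F; U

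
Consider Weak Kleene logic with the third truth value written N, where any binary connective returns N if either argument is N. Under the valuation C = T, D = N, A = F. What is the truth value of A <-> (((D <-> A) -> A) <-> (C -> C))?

N

D <-> A = N <-> F = N
(D <-> A) -> A = N -> F = N  [any arg is the third value ⇒ result is the third value]
C -> C = T -> T = T
((D <-> A) -> A) <-> (C -> C) = N <-> T = N
A <-> (((D <-> A) -> A) <-> (C -> C)) = F <-> N = N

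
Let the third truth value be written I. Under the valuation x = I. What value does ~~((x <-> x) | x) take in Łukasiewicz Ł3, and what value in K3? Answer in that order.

In Łukasiewicz Ł3: x <-> x = I <-> I = ⊤  [1 − |½−½|]
(x <-> x) | x = ⊤ | I = ⊤
~((x <-> x) | x) = ~⊤ = ⊥
~~((x <-> x) | x) = ~⊥ = ⊤
In K3: x <-> x = I <-> I = I
(x <-> x) | x = I | I = I
~((x <-> x) | x) = ~I = I
~~((x <-> x) | x) = ~I = I
They differ because Łukasiewicz Ł3 and K3 treat I differently under implication.

⊤; I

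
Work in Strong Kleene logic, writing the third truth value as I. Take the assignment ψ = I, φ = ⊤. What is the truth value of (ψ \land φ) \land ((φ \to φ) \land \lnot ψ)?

I

ψ \land φ = I \land ⊤ = I
φ \to φ = ⊤ \to ⊤ = ⊤
\lnot ψ = \lnot I = I
(φ \to φ) \land \lnot ψ = ⊤ \land I = I
(ψ \land φ) \land ((φ \to φ) \land \lnot ψ) = I \land I = I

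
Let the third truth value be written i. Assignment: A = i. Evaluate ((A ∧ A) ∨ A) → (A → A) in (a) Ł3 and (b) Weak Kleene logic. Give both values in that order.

T; i

In Ł3: A ∧ A = i ∧ i = i
(A ∧ A) ∨ A = i ∨ i = i
A → A = i → i = T  [min(1, 1−½+½)]
((A ∧ A) ∨ A) → (A → A) = i → T = T
In Weak Kleene logic: A ∧ A = i ∧ i = i
(A ∧ A) ∨ A = i ∨ i = i
A → A = i → i = i  [any arg is the third value ⇒ result is the third value]
((A ∧ A) ∨ A) → (A → A) = i → i = i
They differ because Ł3 and Weak Kleene logic treat i differently under the binary connectives.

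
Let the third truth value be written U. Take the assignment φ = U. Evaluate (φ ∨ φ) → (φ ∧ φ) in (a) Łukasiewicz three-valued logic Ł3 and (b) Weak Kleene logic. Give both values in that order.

True; U

In Łukasiewicz three-valued logic Ł3: φ ∨ φ = U ∨ U = U
φ ∧ φ = U ∧ U = U
(φ ∨ φ) → (φ ∧ φ) = U → U = True  [min(1, 1−½+½)]
In Weak Kleene logic: φ ∨ φ = U ∨ U = U
φ ∧ φ = U ∧ U = U
(φ ∨ φ) → (φ ∧ φ) = U → U = U  [any arg is the third value ⇒ result is the third value]
They differ because Łukasiewicz three-valued logic Ł3 and Weak Kleene logic treat U differently under the binary connectives.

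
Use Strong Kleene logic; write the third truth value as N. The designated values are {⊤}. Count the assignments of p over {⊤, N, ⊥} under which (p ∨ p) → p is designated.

p=⊤: ⊤ ✓
p=N: N ·
p=⊥: ⊤ ✓

2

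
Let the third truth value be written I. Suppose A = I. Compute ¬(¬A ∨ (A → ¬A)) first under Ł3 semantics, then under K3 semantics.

False; I

In Ł3: ¬A = ¬I = I
¬A = ¬I = I
A → ¬A = I → I = True  [min(1, 1−½+½)]
¬A ∨ (A → ¬A) = I ∨ True = True
¬(¬A ∨ (A → ¬A)) = ¬True = False
In K3: ¬A = ¬I = I
¬A = ¬I = I
A → ¬A = I → I = I
¬A ∨ (A → ¬A) = I ∨ I = I
¬(¬A ∨ (A → ¬A)) = ¬I = I
They differ because Ł3 and K3 treat I differently under implication.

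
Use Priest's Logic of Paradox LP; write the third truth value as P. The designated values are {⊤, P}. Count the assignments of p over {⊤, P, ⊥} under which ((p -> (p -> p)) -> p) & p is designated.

2

p=⊤: ⊤ ✓
p=P: P ✓
p=⊥: ⊥ ·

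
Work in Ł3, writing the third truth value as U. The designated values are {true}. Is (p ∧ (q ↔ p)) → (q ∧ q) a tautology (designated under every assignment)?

Countermodel: p=U, q=false gives U, which is not designated.

No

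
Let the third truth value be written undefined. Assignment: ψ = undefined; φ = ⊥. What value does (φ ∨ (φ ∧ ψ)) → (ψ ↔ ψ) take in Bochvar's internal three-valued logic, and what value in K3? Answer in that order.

In Bochvar's internal three-valued logic: φ ∧ ψ = ⊥ ∧ undefined = undefined
φ ∨ (φ ∧ ψ) = ⊥ ∨ undefined = undefined
ψ ↔ ψ = undefined ↔ undefined = undefined
(φ ∨ (φ ∧ ψ)) → (ψ ↔ ψ) = undefined → undefined = undefined
In K3: φ ∧ ψ = ⊥ ∧ undefined = ⊥
φ ∨ (φ ∧ ψ) = ⊥ ∨ ⊥ = ⊥
ψ ↔ ψ = undefined ↔ undefined = undefined
(φ ∨ (φ ∧ ψ)) → (ψ ↔ ψ) = ⊥ → undefined = ⊤  [¬⊥ ∨ undefined]
They differ because Bochvar's internal three-valued logic and K3 treat undefined differently under the binary connectives.

undefined; ⊤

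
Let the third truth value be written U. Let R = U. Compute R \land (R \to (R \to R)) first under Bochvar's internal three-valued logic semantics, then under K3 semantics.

U; U

In Bochvar's internal three-valued logic: R \to R = U \to U = U  [any arg is the third value ⇒ result is the third value]
R \to (R \to R) = U \to U = U
R \land (R \to (R \to R)) = U \land U = U
In K3: R \to R = U \to U = U  [\lnot U \lor U]
R \to (R \to R) = U \to U = U
R \land (R \to (R \to R)) = U \land U = U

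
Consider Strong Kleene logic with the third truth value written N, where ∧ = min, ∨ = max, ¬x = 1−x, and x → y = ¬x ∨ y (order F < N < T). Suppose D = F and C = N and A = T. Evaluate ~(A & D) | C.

A & D = T & F = F
~(A & D) = ~F = T
~(A & D) | C = T | N = T

T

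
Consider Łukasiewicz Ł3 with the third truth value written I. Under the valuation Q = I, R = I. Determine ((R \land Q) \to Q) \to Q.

I

R \land Q = I \land I = I
(R \land Q) \to Q = I \to I = 1
((R \land Q) \to Q) \to Q = 1 \to I = I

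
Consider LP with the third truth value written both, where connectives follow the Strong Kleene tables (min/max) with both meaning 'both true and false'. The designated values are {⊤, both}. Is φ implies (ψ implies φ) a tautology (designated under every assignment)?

Yes

Every assignment of φ, ψ over {⊤, both, ⊥} gives a value in {⊤, both}.
In particular, with φ=both, ψ=both: φ implies (ψ implies φ) = both.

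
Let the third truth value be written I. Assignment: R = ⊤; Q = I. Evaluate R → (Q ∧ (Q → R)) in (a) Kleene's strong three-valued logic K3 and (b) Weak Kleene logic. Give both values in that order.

In Kleene's strong three-valued logic K3: Q → R = I → ⊤ = ⊤  [¬I ∨ ⊤]
Q ∧ (Q → R) = I ∧ ⊤ = I
R → (Q ∧ (Q → R)) = ⊤ → I = I
In Weak Kleene logic: Q → R = I → ⊤ = I  [any arg is the third value ⇒ result is the third value]
Q ∧ (Q → R) = I ∧ I = I
R → (Q ∧ (Q → R)) = ⊤ → I = I

I; I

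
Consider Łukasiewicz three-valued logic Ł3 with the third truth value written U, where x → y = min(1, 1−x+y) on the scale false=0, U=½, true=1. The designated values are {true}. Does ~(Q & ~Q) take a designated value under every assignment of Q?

No

Countermodel: Q=U gives U, which is not designated.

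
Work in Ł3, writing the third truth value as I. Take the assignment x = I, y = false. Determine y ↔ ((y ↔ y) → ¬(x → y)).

I

y ↔ y = false ↔ false = true
x → y = I → false = I  [min(1, 1−½+0)]
¬(x → y) = ¬I = I
(y ↔ y) → ¬(x → y) = true → I = I
y ↔ ((y ↔ y) → ¬(x → y)) = false ↔ I = I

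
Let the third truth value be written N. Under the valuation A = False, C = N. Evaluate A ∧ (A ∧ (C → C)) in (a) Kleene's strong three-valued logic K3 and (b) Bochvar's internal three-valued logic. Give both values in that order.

In Kleene's strong three-valued logic K3: C → C = N → N = N  [¬N ∨ N]
A ∧ (C → C) = False ∧ N = False
A ∧ (A ∧ (C → C)) = False ∧ False = False
In Bochvar's internal three-valued logic: C → C = N → N = N  [any arg is the third value ⇒ result is the third value]
A ∧ (C → C) = False ∧ N = N
A ∧ (A ∧ (C → C)) = False ∧ N = N
They differ because Kleene's strong three-valued logic K3 and Bochvar's internal three-valued logic treat N differently under the binary connectives.

False; N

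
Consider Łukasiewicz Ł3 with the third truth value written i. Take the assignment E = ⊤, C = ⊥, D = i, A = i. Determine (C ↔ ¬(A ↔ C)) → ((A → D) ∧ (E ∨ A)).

⊤

A ↔ C = i ↔ ⊥ = i  [1 − |½−0|]
¬(A ↔ C) = ¬i = i
C ↔ ¬(A ↔ C) = ⊥ ↔ i = i
A → D = i → i = ⊤
E ∨ A = ⊤ ∨ i = ⊤
(A → D) ∧ (E ∨ A) = ⊤ ∧ ⊤ = ⊤
(C ↔ ¬(A ↔ C)) → ((A → D) ∧ (E ∨ A)) = i → ⊤ = ⊤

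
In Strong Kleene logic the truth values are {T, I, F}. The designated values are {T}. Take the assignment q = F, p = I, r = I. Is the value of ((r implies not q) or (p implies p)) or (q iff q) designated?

not q = not F = T
r implies not q = I implies T = T
p implies p = I implies I = I
(r implies not q) or (p implies p) = T or I = T
q iff q = F iff F = T
((r implies not q) or (p implies p)) or (q iff q) = T or T = T
T ∈ {T}.

Yes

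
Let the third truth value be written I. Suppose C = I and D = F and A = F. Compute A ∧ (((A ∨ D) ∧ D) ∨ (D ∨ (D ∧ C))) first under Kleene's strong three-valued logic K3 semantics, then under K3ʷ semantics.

F; I

In Kleene's strong three-valued logic K3: A ∨ D = F ∨ F = F
(A ∨ D) ∧ D = F ∧ F = F
D ∧ C = F ∧ I = F
D ∨ (D ∧ C) = F ∨ F = F
((A ∨ D) ∧ D) ∨ (D ∨ (D ∧ C)) = F ∨ F = F
A ∧ (((A ∨ D) ∧ D) ∨ (D ∨ (D ∧ C))) = F ∧ F = F
In K3ʷ: A ∨ D = F ∨ F = F
(A ∨ D) ∧ D = F ∧ F = F
D ∧ C = F ∧ I = I
D ∨ (D ∧ C) = F ∨ I = I
((A ∨ D) ∧ D) ∨ (D ∨ (D ∧ C)) = F ∨ I = I
A ∧ (((A ∨ D) ∧ D) ∨ (D ∨ (D ∧ C))) = F ∧ I = I
They differ because Kleene's strong three-valued logic K3 and K3ʷ treat I differently under the binary connectives.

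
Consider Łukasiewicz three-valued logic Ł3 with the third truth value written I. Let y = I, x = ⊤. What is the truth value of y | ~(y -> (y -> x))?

y -> x = I -> ⊤ = ⊤  [min(1, 1−½+1)]
y -> (y -> x) = I -> ⊤ = ⊤
~(y -> (y -> x)) = ~⊤ = ⊥
y | ~(y -> (y -> x)) = I | ⊥ = I

I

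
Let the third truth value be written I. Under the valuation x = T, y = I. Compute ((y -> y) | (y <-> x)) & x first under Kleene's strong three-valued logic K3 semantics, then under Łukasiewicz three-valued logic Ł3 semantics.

I; T

In Kleene's strong three-valued logic K3: y -> y = I -> I = I  [~I | I]
y <-> x = I <-> T = I
(y -> y) | (y <-> x) = I | I = I
((y -> y) | (y <-> x)) & x = I & T = I
In Łukasiewicz three-valued logic Ł3: y -> y = I -> I = T  [min(1, 1−½+½)]
y <-> x = I <-> T = I
(y -> y) | (y <-> x) = T | I = T
((y -> y) | (y <-> x)) & x = T & T = T
They differ because Kleene's strong three-valued logic K3 and Łukasiewicz three-valued logic Ł3 treat I differently under implication.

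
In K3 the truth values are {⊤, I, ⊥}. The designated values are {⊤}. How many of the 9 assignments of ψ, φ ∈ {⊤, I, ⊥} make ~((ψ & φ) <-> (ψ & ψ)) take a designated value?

Designated under: (ψ=⊤, φ=⊥).

1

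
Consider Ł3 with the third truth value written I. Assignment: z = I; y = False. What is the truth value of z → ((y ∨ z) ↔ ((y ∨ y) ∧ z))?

y ∨ z = False ∨ I = I
y ∨ y = False ∨ False = False
(y ∨ y) ∧ z = False ∧ I = False
(y ∨ z) ↔ ((y ∨ y) ∧ z) = I ↔ False = I  [1 − |½−0|]
z → ((y ∨ z) ↔ ((y ∨ y) ∧ z)) = I → I = True

True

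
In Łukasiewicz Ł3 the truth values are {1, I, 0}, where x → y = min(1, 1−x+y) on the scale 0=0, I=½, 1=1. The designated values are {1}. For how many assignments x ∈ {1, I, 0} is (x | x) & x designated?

1

x=1: 1 ✓
x=I: I ·
x=0: 0 ·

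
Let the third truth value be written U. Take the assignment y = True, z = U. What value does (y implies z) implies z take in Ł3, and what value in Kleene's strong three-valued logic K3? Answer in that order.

True; U

In Ł3: y implies z = True implies U = U  [min(1, 1−1+½)]
(y implies z) implies z = U implies U = True
In Kleene's strong three-valued logic K3: y implies z = True implies U = U  [not True or U]
(y implies z) implies z = U implies U = U
They differ because Ł3 and Kleene's strong three-valued logic K3 treat U differently under implication.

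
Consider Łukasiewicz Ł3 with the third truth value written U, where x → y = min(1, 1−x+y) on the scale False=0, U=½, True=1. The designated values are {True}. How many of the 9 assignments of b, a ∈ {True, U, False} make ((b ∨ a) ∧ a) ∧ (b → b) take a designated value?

Designated under: (b=True, a=True); (b=U, a=True); (b=False, a=True).

3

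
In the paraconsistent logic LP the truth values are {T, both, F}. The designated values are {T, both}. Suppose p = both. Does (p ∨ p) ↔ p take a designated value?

p ∨ p = both ∨ both = both
(p ∨ p) ↔ p = both ↔ both = both
both ∈ {T, both}.

Yes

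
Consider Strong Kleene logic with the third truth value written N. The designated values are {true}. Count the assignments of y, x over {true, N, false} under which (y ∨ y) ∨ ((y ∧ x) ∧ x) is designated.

3

Designated under: (y=true, x=true); (y=true, x=N); (y=true, x=false).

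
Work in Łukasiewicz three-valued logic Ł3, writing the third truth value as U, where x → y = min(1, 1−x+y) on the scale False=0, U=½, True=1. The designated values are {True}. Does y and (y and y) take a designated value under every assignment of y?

Countermodel: y=U gives U, which is not designated.

No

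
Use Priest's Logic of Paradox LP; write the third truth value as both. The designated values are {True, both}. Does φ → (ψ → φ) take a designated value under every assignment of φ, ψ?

Yes

Every assignment of φ, ψ over {True, both, False} gives a value in {True, both}.
In particular, with φ=both, ψ=both: φ → (ψ → φ) = both.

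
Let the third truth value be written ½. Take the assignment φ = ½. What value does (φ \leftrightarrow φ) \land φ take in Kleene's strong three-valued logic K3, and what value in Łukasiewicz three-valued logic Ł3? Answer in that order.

In Kleene's strong three-valued logic K3: φ \leftrightarrow φ = ½ \leftrightarrow ½ = ½
(φ \leftrightarrow φ) \land φ = ½ \land ½ = ½
In Łukasiewicz three-valued logic Ł3: φ \leftrightarrow φ = ½ \leftrightarrow ½ = 1  [1 − |½−½|]
(φ \leftrightarrow φ) \land φ = 1 \land ½ = ½

½; ½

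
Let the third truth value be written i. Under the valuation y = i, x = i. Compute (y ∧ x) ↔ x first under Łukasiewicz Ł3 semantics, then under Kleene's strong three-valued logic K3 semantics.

T; i

In Łukasiewicz Ł3: y ∧ x = i ∧ i = i
(y ∧ x) ↔ x = i ↔ i = T  [1 − |½−½|]
In Kleene's strong three-valued logic K3: y ∧ x = i ∧ i = i
(y ∧ x) ↔ x = i ↔ i = i
They differ because Łukasiewicz Ł3 and Kleene's strong three-valued logic K3 treat i differently under implication.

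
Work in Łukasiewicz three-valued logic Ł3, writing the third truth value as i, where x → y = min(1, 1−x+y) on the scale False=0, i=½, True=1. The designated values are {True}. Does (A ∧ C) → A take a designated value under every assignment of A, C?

Yes

Every assignment of A, C over {True, i, False} gives a value in {True}.
In particular, with A=i, C=i: (A ∧ C) → A = True.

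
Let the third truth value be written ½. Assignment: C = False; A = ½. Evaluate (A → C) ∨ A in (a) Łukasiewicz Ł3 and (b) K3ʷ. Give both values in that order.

½; ½

In Łukasiewicz Ł3: A → C = ½ → False = ½  [min(1, 1−½+0)]
(A → C) ∨ A = ½ ∨ ½ = ½
In K3ʷ: A → C = ½ → False = ½  [any arg is the third value ⇒ result is the third value]
(A → C) ∨ A = ½ ∨ ½ = ½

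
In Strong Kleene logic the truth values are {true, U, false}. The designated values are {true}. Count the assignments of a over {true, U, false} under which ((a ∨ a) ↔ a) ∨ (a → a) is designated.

a=true: true ✓
a=U: U ·
a=false: true ✓

2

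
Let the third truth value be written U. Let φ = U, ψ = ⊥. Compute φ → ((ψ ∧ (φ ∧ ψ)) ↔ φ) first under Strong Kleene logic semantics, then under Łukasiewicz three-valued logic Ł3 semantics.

In Strong Kleene logic: φ ∧ ψ = U ∧ ⊥ = ⊥
ψ ∧ (φ ∧ ψ) = ⊥ ∧ ⊥ = ⊥
(ψ ∧ (φ ∧ ψ)) ↔ φ = ⊥ ↔ U = U
φ → ((ψ ∧ (φ ∧ ψ)) ↔ φ) = U → U = U  [¬U ∨ U]
In Łukasiewicz three-valued logic Ł3: φ ∧ ψ = U ∧ ⊥ = ⊥
ψ ∧ (φ ∧ ψ) = ⊥ ∧ ⊥ = ⊥
(ψ ∧ (φ ∧ ψ)) ↔ φ = ⊥ ↔ U = U  [1 − |0−½|]
φ → ((ψ ∧ (φ ∧ ψ)) ↔ φ) = U → U = ⊤
They differ because Strong Kleene logic and Łukasiewicz three-valued logic Ł3 treat U differently under implication.

U; ⊤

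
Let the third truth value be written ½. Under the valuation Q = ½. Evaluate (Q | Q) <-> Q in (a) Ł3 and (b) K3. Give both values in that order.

True; ½

In Ł3: Q | Q = ½ | ½ = ½
(Q | Q) <-> Q = ½ <-> ½ = True  [1 − |½−½|]
In K3: Q | Q = ½ | ½ = ½
(Q | Q) <-> Q = ½ <-> ½ = ½
They differ because Ł3 and K3 treat ½ differently under implication.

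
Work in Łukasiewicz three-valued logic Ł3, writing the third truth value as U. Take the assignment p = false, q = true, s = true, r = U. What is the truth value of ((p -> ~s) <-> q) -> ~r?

~s = ~true = false
p -> ~s = false -> false = true
(p -> ~s) <-> q = true <-> true = true
~r = ~U = U
((p -> ~s) <-> q) -> ~r = true -> U = U

U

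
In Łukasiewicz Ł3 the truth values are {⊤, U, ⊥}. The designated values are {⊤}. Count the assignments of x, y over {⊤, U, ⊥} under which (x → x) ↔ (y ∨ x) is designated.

5

Of the 9 assignments, 5 give a value in {⊤}.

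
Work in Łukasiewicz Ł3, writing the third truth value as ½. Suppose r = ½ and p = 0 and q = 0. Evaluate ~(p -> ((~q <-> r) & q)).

0

~q = ~0 = 1
~q <-> r = 1 <-> ½ = ½  [1 − |1−½|]
(~q <-> r) & q = ½ & 0 = 0
p -> ((~q <-> r) & q) = 0 -> 0 = 1
~(p -> ((~q <-> r) & q)) = ~1 = 0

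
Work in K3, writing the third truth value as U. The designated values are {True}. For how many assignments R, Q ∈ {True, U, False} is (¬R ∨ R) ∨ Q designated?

7

Of the 9 assignments, 7 give a value in {True}.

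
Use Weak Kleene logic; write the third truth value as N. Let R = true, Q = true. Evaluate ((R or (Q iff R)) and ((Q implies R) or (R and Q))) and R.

Q iff R = true iff true = true
R or (Q iff R) = true or true = true
Q implies R = true implies true = true
R and Q = true and true = true
(Q implies R) or (R and Q) = true or true = true
(R or (Q iff R)) and ((Q implies R) or (R and Q)) = true and true = true
((R or (Q iff R)) and ((Q implies R) or (R and Q))) and R = true and true = true

true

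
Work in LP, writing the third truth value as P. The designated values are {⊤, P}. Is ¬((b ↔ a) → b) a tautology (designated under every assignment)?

Countermodel: b=⊤, a=⊤ gives ⊥, which is not designated.

No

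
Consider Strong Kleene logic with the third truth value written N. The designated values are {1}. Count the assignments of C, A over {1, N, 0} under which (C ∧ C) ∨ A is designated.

5

Of the 9 assignments, 5 give a value in {1}.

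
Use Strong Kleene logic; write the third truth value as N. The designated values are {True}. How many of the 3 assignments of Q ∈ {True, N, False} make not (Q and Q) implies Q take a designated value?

Q=True: True ✓
Q=N: N ·
Q=False: False ·

1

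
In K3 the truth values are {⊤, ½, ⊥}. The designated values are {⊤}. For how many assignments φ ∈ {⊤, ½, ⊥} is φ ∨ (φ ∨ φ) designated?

1

φ=⊤: ⊤ ✓
φ=½: ½ ·
φ=⊥: ⊥ ·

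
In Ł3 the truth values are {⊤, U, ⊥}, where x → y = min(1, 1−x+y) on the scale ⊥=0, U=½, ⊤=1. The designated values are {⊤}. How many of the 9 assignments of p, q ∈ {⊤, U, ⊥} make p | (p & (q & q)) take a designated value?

3

Designated under: (p=⊤, q=⊤); (p=⊤, q=U); (p=⊤, q=⊥).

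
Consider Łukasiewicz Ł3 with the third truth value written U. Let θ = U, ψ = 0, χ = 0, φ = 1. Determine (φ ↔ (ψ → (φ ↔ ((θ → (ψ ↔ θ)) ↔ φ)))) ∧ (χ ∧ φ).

ψ ↔ θ = 0 ↔ U = U
θ → (ψ ↔ θ) = U → U = 1
(θ → (ψ ↔ θ)) ↔ φ = 1 ↔ 1 = 1
φ ↔ ((θ → (ψ ↔ θ)) ↔ φ) = 1 ↔ 1 = 1
ψ → (φ ↔ ((θ → (ψ ↔ θ)) ↔ φ)) = 0 → 1 = 1
φ ↔ (ψ → (φ ↔ ((θ → (ψ ↔ θ)) ↔ φ))) = 1 ↔ 1 = 1
χ ∧ φ = 0 ∧ 1 = 0
(φ ↔ (ψ → (φ ↔ ((θ → (ψ ↔ θ)) ↔ φ)))) ∧ (χ ∧ φ) = 1 ∧ 0 = 0

0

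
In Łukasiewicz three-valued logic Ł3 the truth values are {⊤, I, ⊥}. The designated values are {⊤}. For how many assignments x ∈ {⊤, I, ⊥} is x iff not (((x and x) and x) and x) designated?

x=⊤: ⊥ ·
x=I: ⊤ ✓
x=⊥: ⊥ ·

1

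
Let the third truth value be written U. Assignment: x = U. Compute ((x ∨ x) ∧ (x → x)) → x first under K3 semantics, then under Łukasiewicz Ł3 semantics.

U; ⊤

In K3: x ∨ x = U ∨ U = U
x → x = U → U = U
(x ∨ x) ∧ (x → x) = U ∧ U = U
((x ∨ x) ∧ (x → x)) → x = U → U = U
In Łukasiewicz Ł3: x ∨ x = U ∨ U = U
x → x = U → U = ⊤
(x ∨ x) ∧ (x → x) = U ∧ ⊤ = U
((x ∨ x) ∧ (x → x)) → x = U → U = ⊤
They differ because K3 and Łukasiewicz Ł3 treat U differently under implication.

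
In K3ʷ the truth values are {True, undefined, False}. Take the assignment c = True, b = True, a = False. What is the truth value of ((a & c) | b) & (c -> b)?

True

a & c = False & True = False
(a & c) | b = False | True = True
c -> b = True -> True = True
((a & c) | b) & (c -> b) = True & True = True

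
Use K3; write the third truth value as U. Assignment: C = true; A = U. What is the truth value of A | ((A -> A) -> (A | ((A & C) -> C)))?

A -> A = U -> U = U  [~U | U]
A & C = U & true = U
(A & C) -> C = U -> true = true
A | ((A & C) -> C) = U | true = true
(A -> A) -> (A | ((A & C) -> C)) = U -> true = true
A | ((A -> A) -> (A | ((A & C) -> C))) = U | true = true

true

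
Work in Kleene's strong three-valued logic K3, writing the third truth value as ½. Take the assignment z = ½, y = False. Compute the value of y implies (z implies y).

z implies y = ½ implies False = ½  [not ½ or False]
y implies (z implies y) = False implies ½ = True

True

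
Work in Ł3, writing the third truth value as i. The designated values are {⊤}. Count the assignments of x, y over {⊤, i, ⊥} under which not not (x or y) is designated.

Of the 9 assignments, 5 give a value in {⊤}.

5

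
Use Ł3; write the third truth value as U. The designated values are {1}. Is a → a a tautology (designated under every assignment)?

Yes

Every assignment of a over {1, U, 0} gives a value in {1}.
In particular, with a=U: a → a = 1.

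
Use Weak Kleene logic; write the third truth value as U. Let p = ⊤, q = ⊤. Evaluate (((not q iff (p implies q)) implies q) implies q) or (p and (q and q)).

not q = not ⊤ = ⊥
p implies q = ⊤ implies ⊤ = ⊤
not q iff (p implies q) = ⊥ iff ⊤ = ⊥
(not q iff (p implies q)) implies q = ⊥ implies ⊤ = ⊤
((not q iff (p implies q)) implies q) implies q = ⊤ implies ⊤ = ⊤
q and q = ⊤ and ⊤ = ⊤
p and (q and q) = ⊤ and ⊤ = ⊤
(((not q iff (p implies q)) implies q) implies q) or (p and (q and q)) = ⊤ or ⊤ = ⊤

⊤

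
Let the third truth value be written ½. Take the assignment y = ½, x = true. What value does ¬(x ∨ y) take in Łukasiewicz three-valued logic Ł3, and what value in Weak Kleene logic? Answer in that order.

In Łukasiewicz three-valued logic Ł3: x ∨ y = true ∨ ½ = true
¬(x ∨ y) = ¬true = false
In Weak Kleene logic: x ∨ y = true ∨ ½ = ½
¬(x ∨ y) = ¬½ = ½
They differ because Łukasiewicz three-valued logic Ł3 and Weak Kleene logic treat ½ differently under the binary connectives.

false; ½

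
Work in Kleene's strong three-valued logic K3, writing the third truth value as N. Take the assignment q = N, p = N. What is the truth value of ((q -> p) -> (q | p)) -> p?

q -> p = N -> N = N  [~N | N]
q | p = N | N = N
(q -> p) -> (q | p) = N -> N = N
((q -> p) -> (q | p)) -> p = N -> N = N

N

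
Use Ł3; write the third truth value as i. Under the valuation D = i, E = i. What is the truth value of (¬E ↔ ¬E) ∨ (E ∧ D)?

¬E = ¬i = i
¬E = ¬i = i
¬E ↔ ¬E = i ↔ i = 1  [1 − |½−½|]
E ∧ D = i ∧ i = i
(¬E ↔ ¬E) ∨ (E ∧ D) = 1 ∨ i = 1

1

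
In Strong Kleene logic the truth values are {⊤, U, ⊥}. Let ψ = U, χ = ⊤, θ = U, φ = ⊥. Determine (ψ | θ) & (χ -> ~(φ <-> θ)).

U

ψ | θ = U | U = U
φ <-> θ = ⊥ <-> U = U
~(φ <-> θ) = ~U = U
χ -> ~(φ <-> θ) = ⊤ -> U = U  [~⊤ | U]
(ψ | θ) & (χ -> ~(φ <-> θ)) = U & U = U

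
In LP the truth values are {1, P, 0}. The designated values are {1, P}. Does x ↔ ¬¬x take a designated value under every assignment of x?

Every assignment of x over {1, P, 0} gives a value in {1, P}.
In particular, with x=P: x ↔ ¬¬x = P.

Yes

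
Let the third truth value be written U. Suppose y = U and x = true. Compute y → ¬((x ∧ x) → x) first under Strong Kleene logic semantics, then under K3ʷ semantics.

In Strong Kleene logic: x ∧ x = true ∧ true = true
(x ∧ x) → x = true → true = true
¬((x ∧ x) → x) = ¬true = false
y → ¬((x ∧ x) → x) = U → false = U  [¬U ∨ false]
In K3ʷ: x ∧ x = true ∧ true = true
(x ∧ x) → x = true → true = true
¬((x ∧ x) → x) = ¬true = false
y → ¬((x ∧ x) → x) = U → false = U  [any arg is the third value ⇒ result is the third value]

U; U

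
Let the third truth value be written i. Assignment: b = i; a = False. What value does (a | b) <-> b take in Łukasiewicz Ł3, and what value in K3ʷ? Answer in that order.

In Łukasiewicz Ł3: a | b = False | i = i
(a | b) <-> b = i <-> i = True  [1 − |½−½|]
In K3ʷ: a | b = False | i = i
(a | b) <-> b = i <-> i = i
They differ because Łukasiewicz Ł3 and K3ʷ treat i differently under the binary connectives.

True; i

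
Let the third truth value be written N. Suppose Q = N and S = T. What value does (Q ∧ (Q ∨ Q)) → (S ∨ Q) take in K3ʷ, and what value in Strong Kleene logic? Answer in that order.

In K3ʷ: Q ∨ Q = N ∨ N = N
Q ∧ (Q ∨ Q) = N ∧ N = N
S ∨ Q = T ∨ N = N
(Q ∧ (Q ∨ Q)) → (S ∨ Q) = N → N = N  [any arg is the third value ⇒ result is the third value]
In Strong Kleene logic: Q ∨ Q = N ∨ N = N
Q ∧ (Q ∨ Q) = N ∧ N = N
S ∨ Q = T ∨ N = T
(Q ∧ (Q ∨ Q)) → (S ∨ Q) = N → T = T  [¬N ∨ T]
They differ because K3ʷ and Strong Kleene logic treat N differently under the binary connectives.

N; T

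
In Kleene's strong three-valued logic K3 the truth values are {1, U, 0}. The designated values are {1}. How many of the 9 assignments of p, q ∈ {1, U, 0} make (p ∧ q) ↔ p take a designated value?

Designated under: (p=1, q=1); (p=0, q=1); (p=0, q=U); (p=0, q=0).

4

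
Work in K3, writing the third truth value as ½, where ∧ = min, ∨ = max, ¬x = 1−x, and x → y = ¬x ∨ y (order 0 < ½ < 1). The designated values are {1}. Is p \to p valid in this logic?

Countermodel: p=½ gives ½, which is not designated.

No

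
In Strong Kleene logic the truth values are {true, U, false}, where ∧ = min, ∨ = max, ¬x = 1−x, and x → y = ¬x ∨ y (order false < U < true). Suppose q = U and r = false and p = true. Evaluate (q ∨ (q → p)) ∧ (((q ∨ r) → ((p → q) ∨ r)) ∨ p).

q → p = U → true = true
q ∨ (q → p) = U ∨ true = true
q ∨ r = U ∨ false = U
p → q = true → U = U
(p → q) ∨ r = U ∨ false = U
(q ∨ r) → ((p → q) ∨ r) = U → U = U
((q ∨ r) → ((p → q) ∨ r)) ∨ p = U ∨ true = true
(q ∨ (q → p)) ∧ (((q ∨ r) → ((p → q) ∨ r)) ∨ p) = true ∧ true = true

true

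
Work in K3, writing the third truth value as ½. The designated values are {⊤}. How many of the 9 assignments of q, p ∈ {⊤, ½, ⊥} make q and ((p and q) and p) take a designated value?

1

Designated under: (q=⊤, p=⊤).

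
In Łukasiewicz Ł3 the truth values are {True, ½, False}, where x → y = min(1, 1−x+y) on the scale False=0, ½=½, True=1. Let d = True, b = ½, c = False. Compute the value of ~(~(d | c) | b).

d | c = True | False = True
~(d | c) = ~True = False
~(d | c) | b = False | ½ = ½
~(~(d | c) | b) = ~½ = ½

½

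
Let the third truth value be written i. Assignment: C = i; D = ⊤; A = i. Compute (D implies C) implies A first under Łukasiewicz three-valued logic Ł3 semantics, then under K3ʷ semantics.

In Łukasiewicz three-valued logic Ł3: D implies C = ⊤ implies i = i
(D implies C) implies A = i implies i = ⊤
In K3ʷ: D implies C = ⊤ implies i = i  [any arg is the third value ⇒ result is the third value]
(D implies C) implies A = i implies i = i
They differ because Łukasiewicz three-valued logic Ł3 and K3ʷ treat i differently under the binary connectives.

⊤; i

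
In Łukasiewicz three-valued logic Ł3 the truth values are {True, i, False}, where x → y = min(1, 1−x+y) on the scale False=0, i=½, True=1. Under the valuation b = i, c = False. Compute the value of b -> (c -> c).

c -> c = False -> False = True
b -> (c -> c) = i -> True = True

True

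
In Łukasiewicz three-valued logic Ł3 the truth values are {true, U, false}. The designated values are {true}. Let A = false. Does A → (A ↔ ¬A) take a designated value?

¬A = ¬false = true
A ↔ ¬A = false ↔ true = false
A → (A ↔ ¬A) = false → false = true
true ∈ {true}.

Yes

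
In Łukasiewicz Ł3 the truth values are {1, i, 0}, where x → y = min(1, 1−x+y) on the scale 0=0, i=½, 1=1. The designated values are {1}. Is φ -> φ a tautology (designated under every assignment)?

Every assignment of φ over {1, i, 0} gives a value in {1}.
In particular, with φ=i: φ -> φ = 1.

Yes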